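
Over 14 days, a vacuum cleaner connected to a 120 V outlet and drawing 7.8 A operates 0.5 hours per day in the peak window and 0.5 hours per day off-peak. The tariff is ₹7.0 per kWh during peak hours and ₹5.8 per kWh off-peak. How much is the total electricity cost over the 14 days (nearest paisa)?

₹83.87

Power = 7.8 A × 120 V = 936 W = 0.936 kW
Peak energy = 0.936 kW × 0.5 h × 14 = 6.552 kWh
Off-peak energy = 0.936 kW × 0.5 h × 14 = 6.552 kWh
Cost = 6.552 × ₹7.0 + 6.552 × ₹5.8 = ₹45.864 + ₹38.0016 = ₹83.87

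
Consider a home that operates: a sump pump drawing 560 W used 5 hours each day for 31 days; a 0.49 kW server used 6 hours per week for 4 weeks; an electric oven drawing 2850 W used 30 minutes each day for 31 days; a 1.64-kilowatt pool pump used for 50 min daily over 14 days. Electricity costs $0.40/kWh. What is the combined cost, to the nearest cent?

sump pump: Runtime = 5 h/day × 31 days = 155 h
sump pump: 0.56 kW × 155 h = 86.8 kWh
server: Runtime = 6 h/week × 4 weeks = 24 h
server: 0.49 kW × 24 h = 11.76 kWh
electric oven: Runtime = 30 min × 31 = 930 min = 15.5 h
electric oven: 2.85 kW × 15.5 h = 44.175 kWh
pool pump: Runtime = 50 min × 14 = 700 min = 11.666666… h
pool pump: 1.64 kW × 11.666666… h = 19.133333… kWh
Total energy = 161.868333… kWh
Cost = 161.868333… × $0.40 = $64.75

$64.75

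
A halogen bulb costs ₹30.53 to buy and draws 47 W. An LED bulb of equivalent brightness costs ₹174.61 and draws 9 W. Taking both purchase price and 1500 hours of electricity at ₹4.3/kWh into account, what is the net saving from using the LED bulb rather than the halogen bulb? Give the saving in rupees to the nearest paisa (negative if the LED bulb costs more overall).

₹101.02

halogen bulb: ₹30.53 + (47/1000) kW × 1500 h × ₹4.3 = ₹30.53 + ₹303.15 = ₹333.68
LED bulb: ₹174.61 + (9/1000) kW × 1500 h × ₹4.3 = ₹174.61 + ₹58.05 = ₹232.66
Saving = ₹333.68 − ₹232.66 = ₹101.02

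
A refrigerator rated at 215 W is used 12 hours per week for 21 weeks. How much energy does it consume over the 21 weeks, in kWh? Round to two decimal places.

Runtime = 12 h/week × 21 weeks = 252 h
Energy = 0.215 kW × 252 h = 54.18 kWh

54.18 kWh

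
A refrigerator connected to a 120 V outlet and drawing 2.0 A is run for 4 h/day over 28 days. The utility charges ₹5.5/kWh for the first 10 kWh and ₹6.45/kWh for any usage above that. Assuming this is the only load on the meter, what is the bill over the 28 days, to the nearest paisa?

₹163.88

Power = 2.0 A × 120 V = 240 W = 0.24 kW
Runtime = 4 h/day × 28 days = 112 h
Energy = 0.24 kW × 112 h = 26.88 kWh
Tier 1 (0–10 kWh): 10 × ₹5.5 = ₹55
Above 10 kWh: 16.88 × ₹6.45 = ₹108.876
Bill = ₹163.88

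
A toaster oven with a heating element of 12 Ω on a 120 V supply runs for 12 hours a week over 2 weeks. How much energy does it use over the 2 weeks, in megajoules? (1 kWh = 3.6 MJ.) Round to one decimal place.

Power = V²/R = 120²/12 = 1200 W = 1.2 kW
Runtime = 12 h/week × 2 weeks = 24 h
Energy = 1.2 kW × 24 h = 28.8 kWh
= 28.8 × 3.6 MJ = 103.7 MJ

103.7 MJ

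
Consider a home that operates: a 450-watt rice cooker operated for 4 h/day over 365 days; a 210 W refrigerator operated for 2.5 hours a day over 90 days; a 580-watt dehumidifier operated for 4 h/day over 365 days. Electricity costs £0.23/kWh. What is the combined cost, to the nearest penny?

£356.74

rice cooker: Runtime = 4 h/day × 365 days = 1460 h
rice cooker: 0.45 kW × 1460 h = 657 kWh
refrigerator: Runtime = 2.5 h/day × 90 days = 225 h
refrigerator: 0.21 kW × 225 h = 47.25 kWh
dehumidifier: Runtime = 4 h/day × 365 days = 1460 h
dehumidifier: 0.58 kW × 1460 h = 846.8 kWh
Total energy = 1551.05 kWh
Cost = 1551.05 × £0.23 = £356.74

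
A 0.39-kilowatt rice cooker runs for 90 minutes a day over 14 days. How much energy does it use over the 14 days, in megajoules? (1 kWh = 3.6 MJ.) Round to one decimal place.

29.5 MJ

Runtime = 90 min × 14 = 1260 min = 21 h
Energy = 0.39 kW × 21 h = 8.19 kWh
= 8.19 × 3.6 MJ = 29.5 MJ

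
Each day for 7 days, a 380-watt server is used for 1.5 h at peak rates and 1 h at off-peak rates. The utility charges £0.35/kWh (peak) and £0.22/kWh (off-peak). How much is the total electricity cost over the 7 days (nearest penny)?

Peak energy = 0.38 kW × 1.5 h × 7 = 3.99 kWh
Off-peak energy = 0.38 kW × 1 h × 7 = 2.66 kWh
Cost = 3.99 × £0.35 + 2.66 × £0.22 = £1.3965 + £0.5852 = £1.98

£1.98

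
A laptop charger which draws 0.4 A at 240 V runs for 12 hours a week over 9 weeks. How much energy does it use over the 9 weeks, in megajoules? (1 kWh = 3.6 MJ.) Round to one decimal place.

37.3 MJ

Power = 0.4 A × 240 V = 96 W = 0.096 kW
Runtime = 12 h/week × 9 weeks = 108 h
Energy = 0.096 kW × 108 h = 10.368 kWh
= 10.368 × 3.6 MJ = 37.3 MJ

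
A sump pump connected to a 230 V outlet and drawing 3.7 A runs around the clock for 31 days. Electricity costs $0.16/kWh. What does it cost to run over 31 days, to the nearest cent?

Power = 3.7 A × 230 V = 851 W = 0.851 kW
Runtime = 24 h × 31 = 744 h
Energy = 0.851 kW × 744 h = 633.144 kWh
Cost = 633.144 kWh × $0.16/kWh = $101.30

$101.30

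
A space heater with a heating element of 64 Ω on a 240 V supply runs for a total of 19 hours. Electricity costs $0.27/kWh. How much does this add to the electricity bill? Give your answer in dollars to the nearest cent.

$4.62

Power = V²/R = 240²/64 = 900 W = 0.9 kW
Energy = 0.9 kW × 19 h = 17.1 kWh
Cost = 17.1 kWh × $0.27/kWh = $4.62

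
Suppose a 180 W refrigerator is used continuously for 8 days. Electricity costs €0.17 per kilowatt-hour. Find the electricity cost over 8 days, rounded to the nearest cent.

€5.88

Runtime = 24 h × 8 = 192 h
Energy = 0.18 kW × 192 h = 34.56 kWh
Cost = 34.56 kWh × €0.17/kWh = €5.88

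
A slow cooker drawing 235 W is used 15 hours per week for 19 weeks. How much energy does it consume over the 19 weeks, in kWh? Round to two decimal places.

66.98 kWh

Runtime = 15 h/week × 19 weeks = 285 h
Energy = 0.235 kW × 285 h = 66.975 kWh ≈ 66.98 kWh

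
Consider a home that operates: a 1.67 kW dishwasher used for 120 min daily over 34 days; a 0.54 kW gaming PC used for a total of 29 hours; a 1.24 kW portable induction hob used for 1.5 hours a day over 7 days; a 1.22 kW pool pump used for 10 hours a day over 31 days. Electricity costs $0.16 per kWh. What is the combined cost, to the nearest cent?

dishwasher: Runtime = 120 min × 34 = 4080 min = 68 h
dishwasher: 1.67 kW × 68 h = 113.56 kWh
gaming PC: 0.54 kW × 29 h = 15.66 kWh
portable induction hob: Runtime = 1.5 h/day × 7 days = 10.5 h
portable induction hob: 1.24 kW × 10.5 h = 13.02 kWh
pool pump: Runtime = 10 h/day × 31 days = 310 h
pool pump: 1.22 kW × 310 h = 378.2 kWh
Total energy = 520.44 kWh
Cost = 520.44 × $0.16 = $83.27

$83.27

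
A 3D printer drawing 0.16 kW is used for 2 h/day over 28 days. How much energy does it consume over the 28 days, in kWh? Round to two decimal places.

Runtime = 2 h/day × 28 days = 56 h
Energy = 0.16 kW × 56 h = 8.96 kWh

8.96 kWh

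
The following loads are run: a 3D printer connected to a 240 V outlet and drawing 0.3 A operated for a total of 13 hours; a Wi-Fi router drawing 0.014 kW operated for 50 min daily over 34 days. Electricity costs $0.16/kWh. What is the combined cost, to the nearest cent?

3D printer: Power = 0.3 A × 240 V = 72 W = 0.072 kW
3D printer: 0.072 kW × 13 h = 0.936 kWh
Wi-Fi router: Runtime = 50 min × 34 = 1700 min = 28.333333… h
Wi-Fi router: 0.014 kW × 28.333333… h = 0.396666… kWh
Total energy = 1.332666… kWh
Cost = 1.332666… × $0.16 = $0.21

$0.21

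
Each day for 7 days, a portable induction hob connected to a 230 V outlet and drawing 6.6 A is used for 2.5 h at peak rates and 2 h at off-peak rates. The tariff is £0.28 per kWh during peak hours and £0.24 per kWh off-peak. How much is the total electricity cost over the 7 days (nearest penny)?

£12.54

Power = 6.6 A × 230 V = 1518 W = 1.518 kW
Peak energy = 1.518 kW × 2.5 h × 7 = 26.565 kWh
Off-peak energy = 1.518 kW × 2 h × 7 = 21.252 kWh
Cost = 26.565 × £0.28 + 21.252 × £0.24 = £7.4382 + £5.10048 = £12.54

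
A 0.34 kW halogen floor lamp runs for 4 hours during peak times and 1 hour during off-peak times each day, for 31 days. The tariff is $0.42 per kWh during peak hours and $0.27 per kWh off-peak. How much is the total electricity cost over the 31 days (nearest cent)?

Peak energy = 0.34 kW × 4 h × 31 = 42.16 kWh
Off-peak energy = 0.34 kW × 1 h × 31 = 10.54 kWh
Cost = 42.16 × $0.42 + 10.54 × $0.27 = $17.7072 + $2.8458 = $20.55

$20.55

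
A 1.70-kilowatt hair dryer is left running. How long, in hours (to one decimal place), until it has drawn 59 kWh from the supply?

Hours = 59 kWh ÷ 1.7 kW = 34.7 h

34.7 h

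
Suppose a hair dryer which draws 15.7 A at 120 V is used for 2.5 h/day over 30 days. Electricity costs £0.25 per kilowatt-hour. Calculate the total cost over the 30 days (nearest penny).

£35.33

Power = 15.7 A × 120 V = 1884 W = 1.884 kW
Runtime = 2.5 h/day × 30 days = 75 h
Energy = 1.884 kW × 75 h = 141.3 kWh
Cost = 141.3 kWh × £0.25/kWh = £35.33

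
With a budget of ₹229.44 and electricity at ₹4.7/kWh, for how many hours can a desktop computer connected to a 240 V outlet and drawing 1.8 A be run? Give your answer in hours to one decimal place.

113.0 h

Power = 1.8 A × 240 V = 432 W = 0.432 kW
Energy available = ₹229.44 ÷ ₹4.7/kWh = 48.817 kWh
Hours = 48.817 kWh ÷ 0.432 kW = 113.0 h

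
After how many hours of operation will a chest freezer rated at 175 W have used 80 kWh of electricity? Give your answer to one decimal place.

Hours = 80 kWh ÷ 0.175 kW = 457.1 h

457.1 h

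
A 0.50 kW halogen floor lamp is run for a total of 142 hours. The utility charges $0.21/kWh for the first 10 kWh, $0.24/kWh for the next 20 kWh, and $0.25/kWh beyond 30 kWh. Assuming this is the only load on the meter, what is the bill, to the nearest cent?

$17.15

Energy = 0.5 kW × 142 h = 71 kWh
Tier 1 (0–10 kWh): 10 × $0.21 = $2.1
Tier 2 (10–30 kWh): 20 × $0.24 = $4.8
Above 30 kWh: 41 × $0.25 = $10.25
Bill = $17.15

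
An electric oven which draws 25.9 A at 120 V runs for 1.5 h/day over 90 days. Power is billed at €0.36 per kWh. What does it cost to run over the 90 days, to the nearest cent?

€151.05

Power = 25.9 A × 120 V = 3108 W = 3.108 kW
Runtime = 1.5 h/day × 90 days = 135 h
Energy = 3.108 kW × 135 h = 419.58 kWh
Cost = 419.58 kWh × €0.36/kWh = €151.05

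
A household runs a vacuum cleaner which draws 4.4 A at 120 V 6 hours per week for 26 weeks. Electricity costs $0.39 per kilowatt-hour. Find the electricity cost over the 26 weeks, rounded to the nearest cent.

$32.12

Power = 4.4 A × 120 V = 528 W = 0.528 kW
Runtime = 6 h/week × 26 weeks = 156 h
Energy = 0.528 kW × 156 h = 82.368 kWh
Cost = 82.368 kWh × $0.39/kWh = $32.12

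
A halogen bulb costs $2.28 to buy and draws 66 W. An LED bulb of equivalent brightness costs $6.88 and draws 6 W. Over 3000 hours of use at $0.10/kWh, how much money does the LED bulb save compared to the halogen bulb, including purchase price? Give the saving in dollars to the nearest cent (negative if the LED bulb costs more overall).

halogen bulb: $2.28 + (66/1000) kW × 3000 h × $0.10 = $2.28 + $19.8 = $22.08
LED bulb: $6.88 + (6/1000) kW × 3000 h × $0.10 = $6.88 + $1.8 = $8.68
Saving = $22.08 − $8.68 = $13.4

$13.40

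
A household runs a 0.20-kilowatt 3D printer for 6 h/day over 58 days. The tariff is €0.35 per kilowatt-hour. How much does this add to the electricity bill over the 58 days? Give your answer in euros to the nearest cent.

€24.36

Runtime = 6 h/day × 58 days = 348 h
Energy = 0.2 kW × 348 h = 69.6 kWh
Cost = 69.6 kWh × €0.35/kWh = €24.36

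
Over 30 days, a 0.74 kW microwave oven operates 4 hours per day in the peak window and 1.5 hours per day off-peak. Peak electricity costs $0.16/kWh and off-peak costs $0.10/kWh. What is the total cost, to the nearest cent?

$17.54

Peak energy = 0.74 kW × 4 h × 30 = 88.8 kWh
Off-peak energy = 0.74 kW × 1.5 h × 30 = 33.3 kWh
Cost = 88.8 × $0.16 + 33.3 × $0.10 = $14.208 + $3.33 = $17.54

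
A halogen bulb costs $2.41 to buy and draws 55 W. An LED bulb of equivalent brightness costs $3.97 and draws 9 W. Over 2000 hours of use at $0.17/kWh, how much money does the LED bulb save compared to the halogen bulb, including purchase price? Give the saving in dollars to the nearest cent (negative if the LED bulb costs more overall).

halogen bulb: $2.41 + (55/1000) kW × 2000 h × $0.17 = $2.41 + $18.7 = $21.11
LED bulb: $3.97 + (9/1000) kW × 2000 h × $0.17 = $3.97 + $3.06 = $7.03
Saving = $21.11 − $7.03 = $14.08

$14.08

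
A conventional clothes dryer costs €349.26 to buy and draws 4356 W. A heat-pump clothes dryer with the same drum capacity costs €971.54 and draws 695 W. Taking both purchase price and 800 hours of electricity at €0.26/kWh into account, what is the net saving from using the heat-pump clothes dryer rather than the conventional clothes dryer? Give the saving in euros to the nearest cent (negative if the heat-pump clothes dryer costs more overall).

conventional clothes dryer: €349.26 + (4356/1000) kW × 800 h × €0.26 = €349.26 + €906.048 = €1255.308
heat-pump clothes dryer: €971.54 + (695/1000) kW × 800 h × €0.26 = €971.54 + €144.56 = €1116.1
Saving = €1255.308 − €1116.1 = €139.208 → €139.21

€139.21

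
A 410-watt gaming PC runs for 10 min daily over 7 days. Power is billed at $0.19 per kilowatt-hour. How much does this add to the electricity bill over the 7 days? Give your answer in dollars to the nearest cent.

$0.09

Runtime = 10 min × 7 = 70 min = 1.166666… h
Energy = 0.41 kW × 1.166666… h = 0.478333… kWh
Cost = 0.478333… kWh × $0.19/kWh = $0.09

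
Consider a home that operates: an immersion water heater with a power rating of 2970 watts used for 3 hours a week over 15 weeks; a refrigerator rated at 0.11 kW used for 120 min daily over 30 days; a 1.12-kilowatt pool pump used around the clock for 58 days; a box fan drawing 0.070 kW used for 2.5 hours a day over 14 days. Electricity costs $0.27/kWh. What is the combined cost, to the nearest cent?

immersion water heater: Runtime = 3 h/week × 15 weeks = 45 h
immersion water heater: 2.97 kW × 45 h = 133.65 kWh
refrigerator: Runtime = 120 min × 30 = 3600 min = 60 h
refrigerator: 0.11 kW × 60 h = 6.6 kWh
pool pump: Runtime = 24 h × 58 = 1392 h
pool pump: 1.12 kW × 1392 h = 1559.04 kWh
box fan: Runtime = 2.5 h/day × 14 days = 35 h
box fan: 0.07 kW × 35 h = 2.45 kWh
Total energy = 1701.74 kWh
Cost = 1701.74 × $0.27 = $459.47

$459.47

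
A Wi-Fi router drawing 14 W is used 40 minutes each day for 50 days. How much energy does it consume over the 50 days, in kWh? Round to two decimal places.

Runtime = 40 min × 50 = 2000 min = 33.333333… h
Energy = 0.014 kW × 33.333333… h = 0.466666… kWh ≈ 0.47 kWh

0.47 kWh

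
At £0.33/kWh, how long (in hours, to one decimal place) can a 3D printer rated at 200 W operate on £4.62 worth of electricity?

70.0 h

Energy available = £4.62 ÷ £0.33/kWh = 14 kWh
Hours = 14 kWh ÷ 0.2 kW = 70.0 h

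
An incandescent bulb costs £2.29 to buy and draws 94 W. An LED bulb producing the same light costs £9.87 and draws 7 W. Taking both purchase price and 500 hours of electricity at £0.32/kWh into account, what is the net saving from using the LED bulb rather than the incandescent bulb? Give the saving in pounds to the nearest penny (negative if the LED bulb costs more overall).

incandescent bulb: £2.29 + (94/1000) kW × 500 h × £0.32 = £2.29 + £15.04 = £17.33
LED bulb: £9.87 + (7/1000) kW × 500 h × £0.32 = £9.87 + £1.12 = £10.99
Saving = £17.33 − £10.99 = £6.34

£6.34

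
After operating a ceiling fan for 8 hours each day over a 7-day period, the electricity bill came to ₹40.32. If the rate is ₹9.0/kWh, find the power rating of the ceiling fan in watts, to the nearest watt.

Energy = ₹40.32 ÷ ₹9.0/kWh = 4.48 kWh
Runtime = 8 h/day × 7 days = 56 h
Power = 4.48 kWh ÷ 56 h = 0.08 kW = 80 W

80 W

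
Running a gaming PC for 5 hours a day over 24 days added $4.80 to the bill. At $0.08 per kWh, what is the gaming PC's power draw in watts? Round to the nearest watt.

500 W

Energy = $4.80 ÷ $0.08/kWh = 60 kWh
Runtime = 5 h/day × 24 days = 120 h
Power = 60 kWh ÷ 120 h = 0.5 kW = 500 W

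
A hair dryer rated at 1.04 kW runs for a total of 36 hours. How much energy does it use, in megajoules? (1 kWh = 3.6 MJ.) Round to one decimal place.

134.8 MJ

Energy = 1.04 kW × 36 h = 37.44 kWh
= 37.44 × 3.6 MJ = 134.8 MJ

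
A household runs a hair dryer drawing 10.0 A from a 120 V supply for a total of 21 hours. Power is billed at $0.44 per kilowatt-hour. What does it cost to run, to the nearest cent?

Power = 10.0 A × 120 V = 1200 W = 1.2 kW
Energy = 1.2 kW × 21 h = 25.2 kWh
Cost = 25.2 kWh × $0.44/kWh = $11.09

$11.09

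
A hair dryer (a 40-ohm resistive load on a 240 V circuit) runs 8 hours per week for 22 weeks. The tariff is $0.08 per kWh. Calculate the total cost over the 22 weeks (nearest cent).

$20.28

Power = V²/R = 240²/40 = 1440 W = 1.44 kW
Runtime = 8 h/week × 22 weeks = 176 h
Energy = 1.44 kW × 176 h = 253.44 kWh
Cost = 253.44 kWh × $0.08/kWh = $20.28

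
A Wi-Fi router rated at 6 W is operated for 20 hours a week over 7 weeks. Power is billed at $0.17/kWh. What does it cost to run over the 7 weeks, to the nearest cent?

Runtime = 20 h/week × 7 weeks = 140 h
Energy = 0.006 kW × 140 h = 0.84 kWh
Cost = 0.84 kWh × $0.17/kWh = $0.14

$0.14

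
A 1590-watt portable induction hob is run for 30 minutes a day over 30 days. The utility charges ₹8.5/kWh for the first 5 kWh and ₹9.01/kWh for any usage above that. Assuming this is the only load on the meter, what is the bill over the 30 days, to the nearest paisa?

Runtime = 30 min × 30 = 900 min = 15 h
Energy = 1.59 kW × 15 h = 23.85 kWh
Tier 1 (0–5 kWh): 5 × ₹8.5 = ₹42.5
Above 5 kWh: 18.85 × ₹9.01 = ₹169.8385
Bill = ₹212.34

₹212.34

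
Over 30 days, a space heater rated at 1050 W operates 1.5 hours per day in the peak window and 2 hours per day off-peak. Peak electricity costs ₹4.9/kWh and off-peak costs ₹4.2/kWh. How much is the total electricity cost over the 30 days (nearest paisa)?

₹496.13

Peak energy = 1.05 kW × 1.5 h × 30 = 47.25 kWh
Off-peak energy = 1.05 kW × 2 h × 30 = 63 kWh
Cost = 47.25 × ₹4.9 + 63 × ₹4.2 = ₹231.525 + ₹264.6 = ₹496.13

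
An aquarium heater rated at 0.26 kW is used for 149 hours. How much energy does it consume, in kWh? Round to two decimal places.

38.74 kWh

Energy = 0.26 kW × 149 h = 38.74 kWh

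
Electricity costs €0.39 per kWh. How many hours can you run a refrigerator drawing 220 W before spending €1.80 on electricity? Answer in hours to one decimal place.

Energy available = €1.80 ÷ €0.39/kWh = 4.6154 kWh
Hours = 4.6154 kWh ÷ 0.22 kW = 21.0 h

21.0 h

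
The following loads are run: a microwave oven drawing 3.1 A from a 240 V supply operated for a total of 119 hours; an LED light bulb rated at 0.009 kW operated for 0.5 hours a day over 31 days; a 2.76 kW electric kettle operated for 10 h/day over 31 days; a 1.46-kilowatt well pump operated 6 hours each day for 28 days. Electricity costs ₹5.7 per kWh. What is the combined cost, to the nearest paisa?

₹6780.47

microwave oven: Power = 3.1 A × 240 V = 744 W = 0.744 kW
microwave oven: 0.744 kW × 119 h = 88.536 kWh
LED light bulb: Runtime = 0.5 h/day × 31 days = 15.5 h
LED light bulb: 0.009 kW × 15.5 h = 0.1395 kWh
electric kettle: Runtime = 10 h/day × 31 days = 310 h
electric kettle: 2.76 kW × 310 h = 855.6 kWh
well pump: Runtime = 6 h/day × 28 days = 168 h
well pump: 1.46 kW × 168 h = 245.28 kWh
Total energy = 1189.5555 kWh
Cost = 1189.5555 × ₹5.7 = ₹6780.47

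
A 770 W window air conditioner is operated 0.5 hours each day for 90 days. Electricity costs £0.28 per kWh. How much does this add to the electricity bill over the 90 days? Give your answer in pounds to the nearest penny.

£9.70

Runtime = 0.5 h/day × 90 days = 45 h
Energy = 0.77 kW × 45 h = 34.65 kWh
Cost = 34.65 kWh × £0.28/kWh = £9.70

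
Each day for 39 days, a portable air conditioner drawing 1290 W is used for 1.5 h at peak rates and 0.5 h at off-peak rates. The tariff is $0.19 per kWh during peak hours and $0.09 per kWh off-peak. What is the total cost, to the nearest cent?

$16.60

Peak energy = 1.29 kW × 1.5 h × 39 = 75.465 kWh
Off-peak energy = 1.29 kW × 0.5 h × 39 = 25.155 kWh
Cost = 75.465 × $0.19 + 25.155 × $0.09 = $14.33835 + $2.26395 = $16.60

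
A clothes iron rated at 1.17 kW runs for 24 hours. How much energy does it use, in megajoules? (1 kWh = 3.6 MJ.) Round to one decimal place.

Energy = 1.17 kW × 24 h = 28.08 kWh
= 28.08 × 3.6 MJ = 101.1 MJ

101.1 MJ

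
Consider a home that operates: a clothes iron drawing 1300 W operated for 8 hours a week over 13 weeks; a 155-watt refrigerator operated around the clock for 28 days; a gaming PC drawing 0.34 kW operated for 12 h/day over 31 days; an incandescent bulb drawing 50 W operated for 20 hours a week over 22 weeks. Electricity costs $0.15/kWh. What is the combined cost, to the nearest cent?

clothes iron: Runtime = 8 h/week × 13 weeks = 104 h
clothes iron: 1.3 kW × 104 h = 135.2 kWh
refrigerator: Runtime = 24 h × 28 = 672 h
refrigerator: 0.155 kW × 672 h = 104.16 kWh
gaming PC: Runtime = 12 h/day × 31 days = 372 h
gaming PC: 0.34 kW × 372 h = 126.48 kWh
incandescent bulb: Runtime = 20 h/week × 22 weeks = 440 h
incandescent bulb: 0.05 kW × 440 h = 22 kWh
Total energy = 387.84 kWh
Cost = 387.84 × $0.15 = $58.18

$58.18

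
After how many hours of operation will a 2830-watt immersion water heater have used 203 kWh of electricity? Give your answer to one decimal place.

Hours = 203 kWh ÷ 2.83 kW = 71.7 h

71.7 h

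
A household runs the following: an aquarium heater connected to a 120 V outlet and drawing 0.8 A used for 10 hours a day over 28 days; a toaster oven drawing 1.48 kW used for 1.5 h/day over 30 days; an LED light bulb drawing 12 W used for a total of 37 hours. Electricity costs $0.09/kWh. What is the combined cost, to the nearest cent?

aquarium heater: Power = 0.8 A × 120 V = 96 W = 0.096 kW
aquarium heater: Runtime = 10 h/day × 28 days = 280 h
aquarium heater: 0.096 kW × 280 h = 26.88 kWh
toaster oven: Runtime = 1.5 h/day × 30 days = 45 h
toaster oven: 1.48 kW × 45 h = 66.6 kWh
LED light bulb: 0.012 kW × 37 h = 0.444 kWh
Total energy = 93.924 kWh
Cost = 93.924 × $0.09 = $8.45

$8.45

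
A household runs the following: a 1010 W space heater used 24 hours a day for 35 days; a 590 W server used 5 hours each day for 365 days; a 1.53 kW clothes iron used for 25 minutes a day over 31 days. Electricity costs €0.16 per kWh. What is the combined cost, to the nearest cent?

space heater: Runtime = 24 h × 35 = 840 h
space heater: 1.01 kW × 840 h = 848.4 kWh
server: Runtime = 5 h/day × 365 days = 1825 h
server: 0.59 kW × 1825 h = 1076.75 kWh
clothes iron: Runtime = 25 min × 31 = 775 min = 12.916666… h
clothes iron: 1.53 kW × 12.916666… h = 19.7625 kWh
Total energy = 1944.9125 kWh
Cost = 1944.9125 × €0.16 = €311.19

€311.19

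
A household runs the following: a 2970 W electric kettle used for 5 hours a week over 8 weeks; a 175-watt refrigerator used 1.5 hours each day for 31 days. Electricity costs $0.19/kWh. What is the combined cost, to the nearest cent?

electric kettle: Runtime = 5 h/week × 8 weeks = 40 h
electric kettle: 2.97 kW × 40 h = 118.8 kWh
refrigerator: Runtime = 1.5 h/day × 31 days = 46.5 h
refrigerator: 0.175 kW × 46.5 h = 8.1375 kWh
Total energy = 126.9375 kWh
Cost = 126.9375 × $0.19 = $24.12

$24.12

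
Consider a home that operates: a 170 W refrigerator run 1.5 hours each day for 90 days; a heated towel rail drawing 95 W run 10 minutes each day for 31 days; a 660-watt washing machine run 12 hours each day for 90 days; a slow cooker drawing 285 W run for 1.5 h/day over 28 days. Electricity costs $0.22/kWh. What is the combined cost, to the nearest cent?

$164.61

refrigerator: Runtime = 1.5 h/day × 90 days = 135 h
refrigerator: 0.17 kW × 135 h = 22.95 kWh
heated towel rail: Runtime = 10 min × 31 = 310 min = 5.166666… h
heated towel rail: 0.095 kW × 5.166666… h = 0.490833… kWh
washing machine: Runtime = 12 h/day × 90 days = 1080 h
washing machine: 0.66 kW × 1080 h = 712.8 kWh
slow cooker: Runtime = 1.5 h/day × 28 days = 42 h
slow cooker: 0.285 kW × 42 h = 11.97 kWh
Total energy = 748.210833… kWh
Cost = 748.210833… × $0.22 = $164.61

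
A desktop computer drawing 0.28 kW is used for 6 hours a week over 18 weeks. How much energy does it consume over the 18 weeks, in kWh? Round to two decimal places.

30.24 kWh

Runtime = 6 h/week × 18 weeks = 108 h
Energy = 0.28 kW × 108 h = 30.24 kWh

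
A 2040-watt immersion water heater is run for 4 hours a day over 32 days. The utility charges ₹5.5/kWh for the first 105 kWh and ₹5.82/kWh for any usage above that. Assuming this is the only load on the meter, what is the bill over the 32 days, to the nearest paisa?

₹1486.12

Runtime = 4 h/day × 32 days = 128 h
Energy = 2.04 kW × 128 h = 261.12 kWh
Tier 1 (0–105 kWh): 105 × ₹5.5 = ₹577.5
Above 105 kWh: 156.12 × ₹5.82 = ₹908.6184
Bill = ₹1486.12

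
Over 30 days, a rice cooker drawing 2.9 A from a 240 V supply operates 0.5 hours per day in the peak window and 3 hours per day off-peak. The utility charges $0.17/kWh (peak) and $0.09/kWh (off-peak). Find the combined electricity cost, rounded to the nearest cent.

$7.41

Power = 2.9 A × 240 V = 696 W = 0.696 kW
Peak energy = 0.696 kW × 0.5 h × 30 = 10.44 kWh
Off-peak energy = 0.696 kW × 3 h × 30 = 62.64 kWh
Cost = 10.44 × $0.17 + 62.64 × $0.09 = $1.7748 + $5.6376 = $7.41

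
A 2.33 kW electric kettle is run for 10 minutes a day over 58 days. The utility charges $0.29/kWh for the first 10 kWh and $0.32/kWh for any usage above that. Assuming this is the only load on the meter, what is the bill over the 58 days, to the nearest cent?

$6.91

Runtime = 10 min × 58 = 580 min = 9.666666… h
Energy = 2.33 kW × 9.666666… h = 22.523333… kWh
Tier 1 (0–10 kWh): 10 × $0.29 = $2.9
Above 10 kWh: 12.523333… × $0.32 = $4.007466…
Bill = $6.91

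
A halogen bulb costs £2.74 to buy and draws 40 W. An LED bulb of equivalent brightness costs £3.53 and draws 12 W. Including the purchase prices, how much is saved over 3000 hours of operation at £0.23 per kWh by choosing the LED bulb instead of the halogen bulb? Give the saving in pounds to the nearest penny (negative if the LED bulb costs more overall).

£18.53

halogen bulb: £2.74 + (40/1000) kW × 3000 h × £0.23 = £2.74 + £27.6 = £30.34
LED bulb: £3.53 + (12/1000) kW × 3000 h × £0.23 = £3.53 + £8.28 = £11.81
Saving = £30.34 − £11.81 = £18.53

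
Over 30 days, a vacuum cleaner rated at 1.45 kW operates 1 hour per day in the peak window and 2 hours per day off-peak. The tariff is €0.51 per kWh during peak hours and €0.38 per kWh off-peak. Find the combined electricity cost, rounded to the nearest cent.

€55.25

Peak energy = 1.45 kW × 1 h × 30 = 43.5 kWh
Off-peak energy = 1.45 kW × 2 h × 30 = 87 kWh
Cost = 43.5 × €0.51 + 87 × €0.38 = €22.185 + €33.06 = €55.25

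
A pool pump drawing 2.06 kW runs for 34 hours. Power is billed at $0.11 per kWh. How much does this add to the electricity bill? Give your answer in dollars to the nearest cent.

Energy = 2.06 kW × 34 h = 70.04 kWh
Cost = 70.04 kWh × $0.11/kWh = $7.70

$7.70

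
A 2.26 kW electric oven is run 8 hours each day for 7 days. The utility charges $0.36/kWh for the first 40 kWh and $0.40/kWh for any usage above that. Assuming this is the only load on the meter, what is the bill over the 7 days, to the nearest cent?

$49.02

Runtime = 8 h/day × 7 days = 56 h
Energy = 2.26 kW × 56 h = 126.56 kWh
Tier 1 (0–40 kWh): 40 × $0.36 = $14.4
Above 40 kWh: 86.56 × $0.40 = $34.624
Bill = $49.02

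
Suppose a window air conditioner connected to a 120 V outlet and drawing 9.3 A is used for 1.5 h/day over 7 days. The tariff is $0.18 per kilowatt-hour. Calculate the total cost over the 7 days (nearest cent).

Power = 9.3 A × 120 V = 1116 W = 1.116 kW
Runtime = 1.5 h/day × 7 days = 10.5 h
Energy = 1.116 kW × 10.5 h = 11.718 kWh
Cost = 11.718 kWh × $0.18/kWh = $2.11

$2.11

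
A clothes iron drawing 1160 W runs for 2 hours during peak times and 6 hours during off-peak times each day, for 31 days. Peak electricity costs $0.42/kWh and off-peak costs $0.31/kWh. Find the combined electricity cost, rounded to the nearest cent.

Peak energy = 1.16 kW × 2 h × 31 = 71.92 kWh
Off-peak energy = 1.16 kW × 6 h × 31 = 215.76 kWh
Cost = 71.92 × $0.42 + 215.76 × $0.31 = $30.2064 + $66.8856 = $97.09

$97.09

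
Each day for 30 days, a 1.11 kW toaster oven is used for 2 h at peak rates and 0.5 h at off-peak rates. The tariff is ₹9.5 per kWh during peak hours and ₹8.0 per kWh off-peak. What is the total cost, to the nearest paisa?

₹765.90

Peak energy = 1.11 kW × 2 h × 30 = 66.6 kWh
Off-peak energy = 1.11 kW × 0.5 h × 30 = 16.65 kWh
Cost = 66.6 × ₹9.5 + 16.65 × ₹8.0 = ₹632.7 + ₹133.2 = ₹765.90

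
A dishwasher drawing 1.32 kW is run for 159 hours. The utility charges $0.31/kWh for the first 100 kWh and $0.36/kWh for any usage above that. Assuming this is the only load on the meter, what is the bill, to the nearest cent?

$70.56

Energy = 1.32 kW × 159 h = 209.88 kWh
Tier 1 (0–100 kWh): 100 × $0.31 = $31
Above 100 kWh: 109.88 × $0.36 = $39.5568
Bill = $70.56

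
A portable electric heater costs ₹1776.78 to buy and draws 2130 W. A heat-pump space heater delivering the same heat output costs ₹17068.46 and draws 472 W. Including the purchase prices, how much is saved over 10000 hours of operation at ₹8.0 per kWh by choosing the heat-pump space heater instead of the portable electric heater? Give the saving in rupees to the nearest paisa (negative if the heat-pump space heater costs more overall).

₹117348.32

portable electric heater: ₹1776.78 + (2130/1000) kW × 10000 h × ₹8.0 = ₹1776.78 + ₹170400 = ₹172176.78
heat-pump space heater: ₹17068.46 + (472/1000) kW × 10000 h × ₹8.0 = ₹17068.46 + ₹37760 = ₹54828.46
Saving = ₹172176.78 − ₹54828.46 = ₹117348.32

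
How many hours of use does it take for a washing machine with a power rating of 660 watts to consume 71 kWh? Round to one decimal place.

107.6 h

Hours = 71 kWh ÷ 0.66 kW = 107.6 h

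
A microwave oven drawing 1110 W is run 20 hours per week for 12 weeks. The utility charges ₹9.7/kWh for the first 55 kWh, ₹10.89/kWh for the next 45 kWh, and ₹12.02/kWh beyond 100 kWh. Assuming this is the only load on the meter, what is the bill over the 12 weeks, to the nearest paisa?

Runtime = 20 h/week × 12 weeks = 240 h
Energy = 1.11 kW × 240 h = 266.4 kWh
Tier 1 (0–55 kWh): 55 × ₹9.7 = ₹533.5
Tier 2 (55–100 kWh): 45 × ₹10.89 = ₹490.05
Above 100 kWh: 166.4 × ₹12.02 = ₹2000.128
Bill = ₹3023.68

₹3023.68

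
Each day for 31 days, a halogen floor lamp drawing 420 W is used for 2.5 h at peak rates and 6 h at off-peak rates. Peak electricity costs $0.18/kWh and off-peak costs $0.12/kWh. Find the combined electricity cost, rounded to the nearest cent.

$15.23

Peak energy = 0.42 kW × 2.5 h × 31 = 32.55 kWh
Off-peak energy = 0.42 kW × 6 h × 31 = 78.12 kWh
Cost = 32.55 × $0.18 + 78.12 × $0.12 = $5.859 + $9.3744 = $15.23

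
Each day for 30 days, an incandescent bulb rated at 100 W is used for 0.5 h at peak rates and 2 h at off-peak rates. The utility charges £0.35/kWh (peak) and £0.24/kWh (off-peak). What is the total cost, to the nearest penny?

Peak energy = 0.1 kW × 0.5 h × 30 = 1.5 kWh
Off-peak energy = 0.1 kW × 2 h × 30 = 6 kWh
Cost = 1.5 × £0.35 + 6 × £0.24 = £0.525 + £1.44 = £1.97

£1.97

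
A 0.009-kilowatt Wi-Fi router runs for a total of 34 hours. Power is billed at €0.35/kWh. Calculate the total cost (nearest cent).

€0.11

Energy = 0.009 kW × 34 h = 0.306 kWh
Cost = 0.306 kWh × €0.35/kWh = €0.11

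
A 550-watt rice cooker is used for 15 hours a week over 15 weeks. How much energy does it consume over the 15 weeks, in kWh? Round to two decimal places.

Runtime = 15 h/week × 15 weeks = 225 h
Energy = 0.55 kW × 225 h = 123.75 kWh

123.75 kWh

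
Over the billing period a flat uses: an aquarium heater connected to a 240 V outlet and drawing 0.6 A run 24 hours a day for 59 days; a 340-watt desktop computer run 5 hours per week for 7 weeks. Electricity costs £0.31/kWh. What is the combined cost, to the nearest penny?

£66.90

aquarium heater: Power = 0.6 A × 240 V = 144 W = 0.144 kW
aquarium heater: Runtime = 24 h × 59 = 1416 h
aquarium heater: 0.144 kW × 1416 h = 203.904 kWh
desktop computer: Runtime = 5 h/week × 7 weeks = 35 h
desktop computer: 0.34 kW × 35 h = 11.9 kWh
Total energy = 215.804 kWh
Cost = 215.804 × £0.31 = £66.90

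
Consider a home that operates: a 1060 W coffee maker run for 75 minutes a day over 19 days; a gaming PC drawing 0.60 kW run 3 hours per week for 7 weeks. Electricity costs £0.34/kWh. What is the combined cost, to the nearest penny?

£12.84

coffee maker: Runtime = 75 min × 19 = 1425 min = 23.75 h
coffee maker: 1.06 kW × 23.75 h = 25.175 kWh
gaming PC: Runtime = 3 h/week × 7 weeks = 21 h
gaming PC: 0.6 kW × 21 h = 12.6 kWh
Total energy = 37.775 kWh
Cost = 37.775 × £0.34 = £12.84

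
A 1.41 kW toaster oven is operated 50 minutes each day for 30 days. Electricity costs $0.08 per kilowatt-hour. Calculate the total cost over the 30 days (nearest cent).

Runtime = 50 min × 30 = 1500 min = 25 h
Energy = 1.41 kW × 25 h = 35.25 kWh
Cost = 35.25 kWh × $0.08/kWh = $2.82

$2.82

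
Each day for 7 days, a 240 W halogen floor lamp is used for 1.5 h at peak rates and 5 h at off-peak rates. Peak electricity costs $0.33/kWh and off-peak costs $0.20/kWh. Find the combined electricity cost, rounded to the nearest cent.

$2.51

Peak energy = 0.24 kW × 1.5 h × 7 = 2.52 kWh
Off-peak energy = 0.24 kW × 5 h × 7 = 8.4 kWh
Cost = 2.52 × $0.33 + 8.4 × $0.20 = $0.8316 + $1.68 = $2.51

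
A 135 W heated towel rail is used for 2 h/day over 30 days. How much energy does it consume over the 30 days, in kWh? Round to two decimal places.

Runtime = 2 h/day × 30 days = 60 h
Energy = 0.135 kW × 60 h = 8.1 kWh

8.10 kWh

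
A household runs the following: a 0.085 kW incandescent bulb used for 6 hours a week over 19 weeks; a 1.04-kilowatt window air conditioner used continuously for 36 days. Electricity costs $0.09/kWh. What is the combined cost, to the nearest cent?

incandescent bulb: Runtime = 6 h/week × 19 weeks = 114 h
incandescent bulb: 0.085 kW × 114 h = 9.69 kWh
window air conditioner: Runtime = 24 h × 36 = 864 h
window air conditioner: 1.04 kW × 864 h = 898.56 kWh
Total energy = 908.25 kWh
Cost = 908.25 × $0.09 = $81.74

$81.74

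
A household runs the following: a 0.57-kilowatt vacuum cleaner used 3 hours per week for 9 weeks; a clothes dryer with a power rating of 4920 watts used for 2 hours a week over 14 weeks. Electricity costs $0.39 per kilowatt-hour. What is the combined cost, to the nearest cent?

$59.73

vacuum cleaner: Runtime = 3 h/week × 9 weeks = 27 h
vacuum cleaner: 0.57 kW × 27 h = 15.39 kWh
clothes dryer: Runtime = 2 h/week × 14 weeks = 28 h
clothes dryer: 4.92 kW × 28 h = 137.76 kWh
Total energy = 153.15 kWh
Cost = 153.15 × $0.39 = $59.73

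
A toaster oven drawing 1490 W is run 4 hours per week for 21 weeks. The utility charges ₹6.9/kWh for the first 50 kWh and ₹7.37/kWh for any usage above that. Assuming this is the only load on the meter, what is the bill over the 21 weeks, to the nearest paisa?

Runtime = 4 h/week × 21 weeks = 84 h
Energy = 1.49 kW × 84 h = 125.16 kWh
Tier 1 (0–50 kWh): 50 × ₹6.9 = ₹345
Above 50 kWh: 75.16 × ₹7.37 = ₹553.9292
Bill = ₹898.93

₹898.93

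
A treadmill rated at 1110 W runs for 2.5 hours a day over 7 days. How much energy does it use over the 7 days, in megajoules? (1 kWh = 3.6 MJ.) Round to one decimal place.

69.9 MJ

Runtime = 2.5 h/day × 7 days = 17.5 h
Energy = 1.11 kW × 17.5 h = 19.425 kWh
= 19.425 × 3.6 MJ = 69.9 MJ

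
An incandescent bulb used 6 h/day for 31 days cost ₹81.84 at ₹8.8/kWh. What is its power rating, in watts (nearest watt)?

Energy = ₹81.84 ÷ ₹8.8/kWh = 9.3 kWh
Runtime = 6 h/day × 31 days = 186 h
Power = 9.3 kWh ÷ 186 h = 0.05 kW = 50 W

50 W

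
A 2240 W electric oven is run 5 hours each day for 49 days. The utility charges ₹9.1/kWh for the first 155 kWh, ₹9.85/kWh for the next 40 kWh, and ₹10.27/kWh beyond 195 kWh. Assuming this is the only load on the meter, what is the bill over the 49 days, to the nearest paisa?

₹5438.03

Runtime = 5 h/day × 49 days = 245 h
Energy = 2.24 kW × 245 h = 548.8 kWh
Tier 1 (0–155 kWh): 155 × ₹9.1 = ₹1410.5
Tier 2 (155–195 kWh): 40 × ₹9.85 = ₹394
Above 195 kWh: 353.8 × ₹10.27 = ₹3633.526
Bill = ₹5438.03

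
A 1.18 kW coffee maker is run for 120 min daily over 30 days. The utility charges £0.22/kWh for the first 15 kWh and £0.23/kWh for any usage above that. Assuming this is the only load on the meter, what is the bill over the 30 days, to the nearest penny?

£16.13

Runtime = 120 min × 30 = 3600 min = 60 h
Energy = 1.18 kW × 60 h = 70.8 kWh
Tier 1 (0–15 kWh): 15 × £0.22 = £3.3
Above 15 kWh: 55.8 × £0.23 = £12.834
Bill = £16.13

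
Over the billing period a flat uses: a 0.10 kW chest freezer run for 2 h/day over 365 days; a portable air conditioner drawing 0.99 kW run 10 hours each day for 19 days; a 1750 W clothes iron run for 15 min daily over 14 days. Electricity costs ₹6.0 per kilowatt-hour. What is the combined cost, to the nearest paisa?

₹1603.35

chest freezer: Runtime = 2 h/day × 365 days = 730 h
chest freezer: 0.1 kW × 730 h = 73 kWh
portable air conditioner: Runtime = 10 h/day × 19 days = 190 h
portable air conditioner: 0.99 kW × 190 h = 188.1 kWh
clothes iron: Runtime = 15 min × 14 = 210 min = 3.5 h
clothes iron: 1.75 kW × 3.5 h = 6.125 kWh
Total energy = 267.225 kWh
Cost = 267.225 × ₹6.0 = ₹1603.35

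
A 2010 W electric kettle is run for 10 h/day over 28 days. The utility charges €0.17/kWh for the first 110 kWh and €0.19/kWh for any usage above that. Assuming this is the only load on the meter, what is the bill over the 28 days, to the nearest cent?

€104.73

Runtime = 10 h/day × 28 days = 280 h
Energy = 2.01 kW × 280 h = 562.8 kWh
Tier 1 (0–110 kWh): 110 × €0.17 = €18.7
Above 110 kWh: 452.8 × €0.19 = €86.032
Bill = €104.73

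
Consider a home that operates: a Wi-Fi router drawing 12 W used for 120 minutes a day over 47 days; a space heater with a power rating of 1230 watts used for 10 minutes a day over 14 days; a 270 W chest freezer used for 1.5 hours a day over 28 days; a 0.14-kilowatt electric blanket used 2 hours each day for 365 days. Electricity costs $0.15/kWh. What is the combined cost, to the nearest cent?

$17.63

Wi-Fi router: Runtime = 120 min × 47 = 5640 min = 94 h
Wi-Fi router: 0.012 kW × 94 h = 1.128 kWh
space heater: Runtime = 10 min × 14 = 140 min = 2.333333… h
space heater: 1.23 kW × 2.333333… h = 2.87 kWh
chest freezer: Runtime = 1.5 h/day × 28 days = 42 h
chest freezer: 0.27 kW × 42 h = 11.34 kWh
electric blanket: Runtime = 2 h/day × 365 days = 730 h
electric blanket: 0.14 kW × 730 h = 102.2 kWh
Total energy = 117.538 kWh
Cost = 117.538 × $0.15 = $17.63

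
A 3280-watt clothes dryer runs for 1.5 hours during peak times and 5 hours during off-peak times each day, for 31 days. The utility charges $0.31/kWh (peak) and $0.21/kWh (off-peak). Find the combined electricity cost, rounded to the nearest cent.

Peak energy = 3.28 kW × 1.5 h × 31 = 152.52 kWh
Off-peak energy = 3.28 kW × 5 h × 31 = 508.4 kWh
Cost = 152.52 × $0.31 + 508.4 × $0.21 = $47.2812 + $106.764 = $154.05

$154.05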